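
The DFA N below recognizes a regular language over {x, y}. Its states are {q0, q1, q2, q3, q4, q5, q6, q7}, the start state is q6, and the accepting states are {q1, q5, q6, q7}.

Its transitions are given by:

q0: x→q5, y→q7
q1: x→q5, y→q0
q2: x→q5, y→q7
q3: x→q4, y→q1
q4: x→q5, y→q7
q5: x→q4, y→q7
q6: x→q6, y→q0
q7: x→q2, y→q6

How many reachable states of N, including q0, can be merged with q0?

3

States {q1,q3} cannot be reached from the start state, so discard them.
P0 = {q5,q6,q7} | {q0,q2,q4}.
Refine {q5,q6,q7} on symbol x: members go to different blocks, giving {q5,q7} and {q6}.
On input y, block {q5,q7} splits into {q5} and {q7}.
The partition is now stable with 4 blocks: {q5} | {q0,q2,q4} | {q6} | {q7}.
The equivalence class containing q0 is {q0,q2,q4}, of size 3.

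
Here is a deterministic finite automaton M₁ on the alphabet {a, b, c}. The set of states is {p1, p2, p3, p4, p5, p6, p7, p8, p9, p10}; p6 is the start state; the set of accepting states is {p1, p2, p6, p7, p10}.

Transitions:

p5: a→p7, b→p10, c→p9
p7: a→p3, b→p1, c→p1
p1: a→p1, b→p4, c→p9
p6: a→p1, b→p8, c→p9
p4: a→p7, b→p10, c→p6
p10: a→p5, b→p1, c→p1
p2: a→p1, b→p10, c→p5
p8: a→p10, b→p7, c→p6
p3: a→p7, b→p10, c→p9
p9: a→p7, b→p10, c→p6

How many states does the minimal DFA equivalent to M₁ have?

4

First remove the unreachable states {p2}; 9 states remain.
Initial partition by acceptance: {p1,p6,p7,p10} | {p3,p4,p5,p8,p9}.
Refine {p1,p6,p7,p10} on symbol a: members go to different blocks, giving {p1,p6} and {p7,p10}.
On input c, block {p3,p4,p5,p8,p9} splits into {p4,p8,p9} and {p3,p5}.
Stable partition: {p1,p6} | {p4,p8,p9} | {p7,p10} | {p3,p5} — 4 equivalence classes.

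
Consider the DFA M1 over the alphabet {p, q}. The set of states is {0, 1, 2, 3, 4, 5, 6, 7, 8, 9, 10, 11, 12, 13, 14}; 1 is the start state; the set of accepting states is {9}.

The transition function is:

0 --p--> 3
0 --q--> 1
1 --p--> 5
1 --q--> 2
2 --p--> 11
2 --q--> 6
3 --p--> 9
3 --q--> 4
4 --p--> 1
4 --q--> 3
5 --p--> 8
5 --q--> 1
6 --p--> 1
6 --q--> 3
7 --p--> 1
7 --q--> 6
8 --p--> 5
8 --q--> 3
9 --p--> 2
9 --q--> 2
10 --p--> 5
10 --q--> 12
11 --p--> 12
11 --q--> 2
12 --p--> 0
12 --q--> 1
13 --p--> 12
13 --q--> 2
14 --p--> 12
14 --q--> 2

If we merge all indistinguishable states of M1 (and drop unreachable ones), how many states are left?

10

Reachable states from the start: {0,1,2,3,4,5,6,8,9,11,12}. Unreachable: {7,10,13,14} — drop them.
P0 = {9} | {0,1,2,3,4,5,6,8,11,12}.
On input p, block {0,1,2,3,4,5,6,8,11,12} splits into {0,1,2,4,5,6,8,11,12} and {3}.
Split {0,1,2,4,5,6,8,11,12} by δ(·,p) → {1,2,4,5,6,8,11,12} and {0}.
Refine {1,2,4,5,6,8,11,12} on symbol p: members go to different blocks, giving {1,2,4,5,6,8,11} and {12}.
Refine {1,2,4,5,6,8,11} on symbol p: members go to different blocks, giving {1,2,4,5,6,8} and {11}.
Split {1,2,4,5,6,8} by δ(·,p) → {1,4,5,6,8} and {2}.
On input q, block {1,4,5,6,8} splits into {4,6,8} and {1} and {5}.
On input p, block {4,6,8} splits into {4,6} and {8}.
Stable partition: {9} | {4,6} | {3} | {0} | {12} | {11} | {2} | {1} | {5} | {8} — 10 equivalence classes.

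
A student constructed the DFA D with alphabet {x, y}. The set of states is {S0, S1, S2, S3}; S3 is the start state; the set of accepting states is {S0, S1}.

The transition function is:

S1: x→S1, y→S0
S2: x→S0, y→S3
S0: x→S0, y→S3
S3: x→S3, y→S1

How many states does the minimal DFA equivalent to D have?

Reachable states from the start: {S0,S1,S3}. Unreachable: {S2} — drop them.
Start with accepting vs non-accepting: {S0,S1} | {S3}.
Refine {S0,S1} on symbol y: members go to different blocks, giving {S0} and {S1}.
The partition is now stable with 3 blocks: {S0} | {S3} | {S1}.

3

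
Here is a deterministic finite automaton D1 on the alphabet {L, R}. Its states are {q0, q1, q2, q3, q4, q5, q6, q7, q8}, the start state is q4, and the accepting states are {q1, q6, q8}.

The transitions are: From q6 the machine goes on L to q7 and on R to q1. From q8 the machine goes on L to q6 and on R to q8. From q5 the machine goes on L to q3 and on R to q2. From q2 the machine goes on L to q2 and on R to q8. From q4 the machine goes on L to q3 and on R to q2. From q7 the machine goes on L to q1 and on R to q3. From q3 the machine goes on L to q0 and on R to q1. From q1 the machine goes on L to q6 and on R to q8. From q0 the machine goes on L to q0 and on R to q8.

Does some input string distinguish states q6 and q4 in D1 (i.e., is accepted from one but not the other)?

Yes

Reachable states from the start: {q0,q1,q2,q3,q4,q6,q7,q8}. Unreachable: {q5} — drop them.
Start with accepting vs non-accepting: {q1,q6,q8} | {q0,q2,q3,q4,q7}.
Split {q1,q6,q8} by δ(·,L) → {q1,q8} and {q6}.
On input L, block {q0,q2,q3,q4,q7} splits into {q0,q2,q3,q4} and {q7}.
Split {q0,q2,q3,q4} by δ(·,R) → {q0,q2,q3} and {q4}.
No further refinement is possible. Final partition (5 blocks): {q1,q8} | {q0,q2,q3} | {q6} | {q7} | {q4}.
q6 and q4 end up in different blocks, so they are distinguishable. For instance, the string 'ε' is accepted from only q6.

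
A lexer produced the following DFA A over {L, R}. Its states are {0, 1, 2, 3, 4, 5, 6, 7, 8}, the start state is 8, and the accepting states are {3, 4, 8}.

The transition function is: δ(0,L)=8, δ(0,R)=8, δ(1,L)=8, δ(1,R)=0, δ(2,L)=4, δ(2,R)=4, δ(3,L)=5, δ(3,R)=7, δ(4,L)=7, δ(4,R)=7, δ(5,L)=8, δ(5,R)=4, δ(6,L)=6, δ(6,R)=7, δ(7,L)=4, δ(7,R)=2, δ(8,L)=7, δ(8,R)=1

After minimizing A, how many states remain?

States {3,5,6} cannot be reached from the start state, so discard them.
Initial partition by acceptance: {4,8} | {0,1,2,7}.
Refine {0,1,2,7} on symbol R: members go to different blocks, giving {0,2} and {1,7}.
No further refinement is possible. Final partition (3 blocks): {4,8} | {0,2} | {1,7}.

3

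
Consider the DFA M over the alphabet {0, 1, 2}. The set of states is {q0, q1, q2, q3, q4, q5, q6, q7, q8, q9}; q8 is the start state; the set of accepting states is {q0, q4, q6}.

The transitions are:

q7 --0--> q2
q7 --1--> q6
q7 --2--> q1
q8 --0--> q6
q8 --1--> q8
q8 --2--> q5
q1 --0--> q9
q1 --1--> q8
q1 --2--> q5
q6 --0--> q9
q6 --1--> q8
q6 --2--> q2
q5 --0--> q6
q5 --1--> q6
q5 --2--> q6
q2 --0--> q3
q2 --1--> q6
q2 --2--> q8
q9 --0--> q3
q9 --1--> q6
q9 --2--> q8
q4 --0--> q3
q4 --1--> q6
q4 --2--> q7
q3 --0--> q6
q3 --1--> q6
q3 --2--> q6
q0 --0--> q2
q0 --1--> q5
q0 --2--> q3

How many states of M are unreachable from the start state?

No path from q8 leads to q0, q1, q4, q7; the other 6 states are all reachable.

4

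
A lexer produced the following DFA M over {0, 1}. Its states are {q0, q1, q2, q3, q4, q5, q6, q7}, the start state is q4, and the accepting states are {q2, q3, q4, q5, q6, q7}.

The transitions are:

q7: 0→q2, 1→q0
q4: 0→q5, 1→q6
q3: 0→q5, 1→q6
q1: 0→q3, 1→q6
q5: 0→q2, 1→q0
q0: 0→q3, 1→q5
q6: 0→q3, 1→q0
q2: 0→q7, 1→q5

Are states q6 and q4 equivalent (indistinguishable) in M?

No

Reachable states from the start: {q0,q2,q3,q4,q5,q6,q7}. Unreachable: {q1} — drop them.
Initial partition by acceptance: {q2,q3,q4,q5,q6,q7} | {q0}.
Refine {q2,q3,q4,q5,q6,q7} on symbol 1: members go to different blocks, giving {q2,q3,q4} and {q5,q6,q7}.
The partition is now stable with 3 blocks: {q2,q3,q4} | {q0} | {q5,q6,q7}.
q6 and q4 end up in different blocks, so they are distinguishable. For instance, the string '1' is accepted from only q4.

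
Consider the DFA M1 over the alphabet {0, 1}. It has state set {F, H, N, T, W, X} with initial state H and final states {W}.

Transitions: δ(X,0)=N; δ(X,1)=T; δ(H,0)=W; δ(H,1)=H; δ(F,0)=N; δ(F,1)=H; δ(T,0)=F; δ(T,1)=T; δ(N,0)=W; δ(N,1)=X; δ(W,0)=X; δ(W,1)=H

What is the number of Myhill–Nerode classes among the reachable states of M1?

Initial partition by acceptance: {W} | {F,H,N,T,X}.
Split {F,H,N,T,X} by δ(·,0) → {F,T,X} and {H,N}.
Split {F,T,X} by δ(·,0) → {F,X} and {T}.
Refine {F,X} on symbol 1: members go to different blocks, giving {F} and {X}.
On input 1, block {H,N} splits into {N} and {H}.
The partition is now stable with 6 blocks: {W} | {F} | {N} | {T} | {X} | {H}.

6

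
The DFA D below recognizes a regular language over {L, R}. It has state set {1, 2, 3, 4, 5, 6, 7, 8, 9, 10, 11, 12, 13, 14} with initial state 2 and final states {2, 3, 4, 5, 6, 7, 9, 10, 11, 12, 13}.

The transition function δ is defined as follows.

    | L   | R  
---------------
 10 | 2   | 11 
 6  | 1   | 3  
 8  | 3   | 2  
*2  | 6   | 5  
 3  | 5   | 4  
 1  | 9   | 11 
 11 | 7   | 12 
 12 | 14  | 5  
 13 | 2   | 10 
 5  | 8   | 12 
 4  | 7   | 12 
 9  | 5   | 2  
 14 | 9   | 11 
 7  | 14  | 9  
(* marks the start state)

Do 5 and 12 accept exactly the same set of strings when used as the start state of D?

First remove the unreachable states {10,13}; 12 states remain.
P0 = {2,3,4,5,6,7,9,11,12} | {1,8,14}.
On input L, block {2,3,4,5,6,7,9,11,12} splits into {2,3,4,9,11} and {5,6,7,12}.
On input R, block {2,3,4,9,11} splits into {2,4,11} and {3,9}.
Refine {5,6,7,12} on symbol R: members go to different blocks, giving {5,12} and {6,7}.
Stable partition: {2,4,11} | {1,8,14} | {5,12} | {3,9} | {6,7} — 5 equivalence classes.
5 and 12 lie in the same block of the stable partition, so they are equivalent — no string distinguishes them.

Yes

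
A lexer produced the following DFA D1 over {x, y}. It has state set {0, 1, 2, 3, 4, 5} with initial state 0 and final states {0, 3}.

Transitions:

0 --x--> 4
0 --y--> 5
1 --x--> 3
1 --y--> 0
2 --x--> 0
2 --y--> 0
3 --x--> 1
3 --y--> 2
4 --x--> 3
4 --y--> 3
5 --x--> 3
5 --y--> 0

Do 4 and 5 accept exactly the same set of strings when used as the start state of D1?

All states are reachable from the start state.
Initial partition by acceptance: {0,3} | {1,2,4,5}.
The partition is now stable with 2 blocks: {0,3} | {1,2,4,5}.
4 and 5 lie in the same block of the stable partition, so they are equivalent — no string distinguishes them.

Yes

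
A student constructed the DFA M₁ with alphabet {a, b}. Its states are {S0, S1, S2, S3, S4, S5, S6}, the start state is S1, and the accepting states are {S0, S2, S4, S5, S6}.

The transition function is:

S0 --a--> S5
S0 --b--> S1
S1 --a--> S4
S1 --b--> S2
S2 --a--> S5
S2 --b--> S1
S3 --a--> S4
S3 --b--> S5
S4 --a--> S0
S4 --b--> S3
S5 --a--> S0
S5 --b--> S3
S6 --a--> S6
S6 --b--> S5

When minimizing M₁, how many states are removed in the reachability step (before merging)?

1

No path from S1 leads to S6; the other 6 states are all reachable.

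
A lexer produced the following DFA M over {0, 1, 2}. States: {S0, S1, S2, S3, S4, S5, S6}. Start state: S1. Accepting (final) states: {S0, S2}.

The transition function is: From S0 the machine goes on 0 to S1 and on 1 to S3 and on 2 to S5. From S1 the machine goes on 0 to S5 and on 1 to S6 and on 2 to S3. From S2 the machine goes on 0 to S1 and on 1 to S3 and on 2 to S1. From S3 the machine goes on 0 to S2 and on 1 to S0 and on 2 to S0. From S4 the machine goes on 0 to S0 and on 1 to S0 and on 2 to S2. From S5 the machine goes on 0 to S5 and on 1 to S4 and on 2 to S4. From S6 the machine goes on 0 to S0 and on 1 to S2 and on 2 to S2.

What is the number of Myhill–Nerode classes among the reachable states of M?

All states are reachable from the start state.
Start with accepting vs non-accepting: {S0,S2} | {S1,S3,S4,S5,S6}.
Split {S1,S3,S4,S5,S6} by δ(·,0) → {S3,S4,S6} and {S1,S5}.
No further refinement is possible. Final partition (3 blocks): {S0,S2} | {S3,S4,S6} | {S1,S5}.

3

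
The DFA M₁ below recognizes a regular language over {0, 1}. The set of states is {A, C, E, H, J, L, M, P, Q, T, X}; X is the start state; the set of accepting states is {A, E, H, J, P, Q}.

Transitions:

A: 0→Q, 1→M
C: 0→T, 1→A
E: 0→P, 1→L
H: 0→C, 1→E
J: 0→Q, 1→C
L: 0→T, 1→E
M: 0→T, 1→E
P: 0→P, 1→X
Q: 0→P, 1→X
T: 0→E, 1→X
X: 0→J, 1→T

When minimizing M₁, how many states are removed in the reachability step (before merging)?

1

Starting at X and following transitions, the reachable set is {A, C, E, J, L, M, P, Q, T, X}. That leaves H unreachable — 1 in total.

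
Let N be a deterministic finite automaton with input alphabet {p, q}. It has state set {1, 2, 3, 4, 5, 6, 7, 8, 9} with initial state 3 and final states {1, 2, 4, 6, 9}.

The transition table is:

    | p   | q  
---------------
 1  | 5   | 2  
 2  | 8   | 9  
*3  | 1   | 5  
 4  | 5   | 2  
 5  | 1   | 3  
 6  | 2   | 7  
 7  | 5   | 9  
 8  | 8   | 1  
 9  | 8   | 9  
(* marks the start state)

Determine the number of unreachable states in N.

3

BFS from 3 reaches {1, 2, 3, 5, 8, 9}; the 3 state(s) 4, 6, 7 are never visited.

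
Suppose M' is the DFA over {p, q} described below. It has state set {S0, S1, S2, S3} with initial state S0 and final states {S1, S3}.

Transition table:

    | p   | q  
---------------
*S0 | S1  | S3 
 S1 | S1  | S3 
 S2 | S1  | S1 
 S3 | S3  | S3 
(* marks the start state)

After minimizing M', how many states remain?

First remove the unreachable states {S2}; 3 states remain.
Initial partition by acceptance: {S1,S3} | {S0}.
No further refinement is possible. Final partition (2 blocks): {S1,S3} | {S0}.

2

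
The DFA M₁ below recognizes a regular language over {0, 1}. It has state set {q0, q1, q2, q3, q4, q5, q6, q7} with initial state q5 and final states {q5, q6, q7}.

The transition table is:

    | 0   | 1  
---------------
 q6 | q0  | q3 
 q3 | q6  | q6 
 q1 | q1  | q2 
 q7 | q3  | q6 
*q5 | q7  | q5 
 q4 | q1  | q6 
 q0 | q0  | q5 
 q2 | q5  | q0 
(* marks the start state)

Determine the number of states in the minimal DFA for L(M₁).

5

Reachable states from the start: {q0,q3,q5,q6,q7}. Unreachable: {q1,q2,q4} — drop them.
Start with accepting vs non-accepting: {q5,q6,q7} | {q0,q3}.
On input 0, block {q5,q6,q7} splits into {q6,q7} and {q5}.
Split {q6,q7} by δ(·,1) → {q6} and {q7}.
Refine {q0,q3} on symbol 0: members go to different blocks, giving {q0} and {q3}.
No further refinement is possible. Final partition (5 blocks): {q6} | {q0} | {q5} | {q7} | {q3}.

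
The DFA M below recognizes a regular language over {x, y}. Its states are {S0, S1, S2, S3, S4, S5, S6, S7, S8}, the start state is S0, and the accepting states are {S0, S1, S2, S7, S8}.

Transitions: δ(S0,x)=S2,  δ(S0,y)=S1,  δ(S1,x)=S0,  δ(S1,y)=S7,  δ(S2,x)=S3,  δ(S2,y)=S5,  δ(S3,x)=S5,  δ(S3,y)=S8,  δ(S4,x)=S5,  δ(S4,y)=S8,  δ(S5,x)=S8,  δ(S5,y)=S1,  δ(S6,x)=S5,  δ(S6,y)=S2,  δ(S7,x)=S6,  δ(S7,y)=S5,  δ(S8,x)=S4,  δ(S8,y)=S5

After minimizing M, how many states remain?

5

Initial partition by acceptance: {S0,S1,S2,S7,S8} | {S3,S4,S5,S6}.
Refine {S0,S1,S2,S7,S8} on symbol x: members go to different blocks, giving {S2,S7,S8} and {S0,S1}.
Refine {S3,S4,S5,S6} on symbol x: members go to different blocks, giving {S3,S4,S6} and {S5}.
Refine {S0,S1} on symbol x: members go to different blocks, giving {S0} and {S1}.
No further refinement is possible. Final partition (5 blocks): {S2,S7,S8} | {S3,S4,S6} | {S0} | {S5} | {S1}.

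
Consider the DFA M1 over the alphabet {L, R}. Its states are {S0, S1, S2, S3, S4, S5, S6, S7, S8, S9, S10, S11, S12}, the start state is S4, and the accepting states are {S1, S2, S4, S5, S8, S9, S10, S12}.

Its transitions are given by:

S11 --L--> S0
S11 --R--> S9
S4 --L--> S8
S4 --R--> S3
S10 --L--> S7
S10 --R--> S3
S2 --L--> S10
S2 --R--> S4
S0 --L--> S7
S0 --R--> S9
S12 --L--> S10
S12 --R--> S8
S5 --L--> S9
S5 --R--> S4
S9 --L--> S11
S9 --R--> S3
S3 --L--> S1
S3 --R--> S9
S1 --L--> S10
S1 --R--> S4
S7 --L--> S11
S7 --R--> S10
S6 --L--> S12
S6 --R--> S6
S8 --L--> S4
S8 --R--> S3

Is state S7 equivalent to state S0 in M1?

Yes

States {S2,S5,S6,S12} cannot be reached from the start state, so discard them.
Start with accepting vs non-accepting: {S1,S4,S8,S9,S10} | {S0,S3,S7,S11}.
Split {S1,S4,S8,S9,S10} by δ(·,L) → {S1,S4,S8} and {S9,S10}.
On input L, block {S1,S4,S8} splits into {S4,S8} and {S1}.
Refine {S0,S3,S7,S11} on symbol L: members go to different blocks, giving {S0,S7,S11} and {S3}.
Stable partition: {S4,S8} | {S0,S7,S11} | {S9,S10} | {S1} | {S3} — 5 equivalence classes.
S7 and S0 lie in the same block of the stable partition, so they are equivalent — no string distinguishes them.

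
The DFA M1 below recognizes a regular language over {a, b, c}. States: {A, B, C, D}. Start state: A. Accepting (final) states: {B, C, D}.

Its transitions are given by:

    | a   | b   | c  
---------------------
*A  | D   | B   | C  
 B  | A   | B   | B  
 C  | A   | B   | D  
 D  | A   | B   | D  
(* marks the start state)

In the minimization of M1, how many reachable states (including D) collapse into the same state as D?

P0 = {B,C,D} | {A}.
No further refinement is possible. Final partition (2 blocks): {B,C,D} | {A}.
The equivalence class containing D is {B,C,D}, of size 3.

3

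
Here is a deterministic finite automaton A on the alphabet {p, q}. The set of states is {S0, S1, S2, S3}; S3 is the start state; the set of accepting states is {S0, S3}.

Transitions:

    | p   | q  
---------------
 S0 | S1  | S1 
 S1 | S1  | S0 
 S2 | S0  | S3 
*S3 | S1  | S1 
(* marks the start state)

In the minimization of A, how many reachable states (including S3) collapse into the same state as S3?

First remove the unreachable states {S2}; 3 states remain.
Initial partition by acceptance: {S0,S3} | {S1}.
No further refinement is possible. Final partition (2 blocks): {S0,S3} | {S1}.
State S3 belongs to the block {S0,S3}, which has 2 states.

2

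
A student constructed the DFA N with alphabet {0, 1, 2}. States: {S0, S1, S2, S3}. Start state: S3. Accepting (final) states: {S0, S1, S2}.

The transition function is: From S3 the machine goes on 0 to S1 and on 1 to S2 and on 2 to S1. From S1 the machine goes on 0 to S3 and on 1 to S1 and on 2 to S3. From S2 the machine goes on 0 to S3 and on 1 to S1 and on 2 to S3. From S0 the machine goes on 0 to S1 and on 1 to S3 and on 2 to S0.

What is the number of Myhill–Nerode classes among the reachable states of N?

States {S0} cannot be reached from the start state, so discard them.
Start with accepting vs non-accepting: {S1,S2} | {S3}.
No further refinement is possible. Final partition (2 blocks): {S1,S2} | {S3}.

2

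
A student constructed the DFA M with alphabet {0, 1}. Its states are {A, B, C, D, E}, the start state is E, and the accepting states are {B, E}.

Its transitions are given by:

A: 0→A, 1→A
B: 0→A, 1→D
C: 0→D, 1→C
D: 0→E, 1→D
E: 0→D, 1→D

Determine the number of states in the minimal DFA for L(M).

2

Reachable states from the start: {D,E}. Unreachable: {A,B,C} — drop them.
Initial partition by acceptance: {E} | {D}.
Stable partition: {E} | {D} — 2 equivalence classes.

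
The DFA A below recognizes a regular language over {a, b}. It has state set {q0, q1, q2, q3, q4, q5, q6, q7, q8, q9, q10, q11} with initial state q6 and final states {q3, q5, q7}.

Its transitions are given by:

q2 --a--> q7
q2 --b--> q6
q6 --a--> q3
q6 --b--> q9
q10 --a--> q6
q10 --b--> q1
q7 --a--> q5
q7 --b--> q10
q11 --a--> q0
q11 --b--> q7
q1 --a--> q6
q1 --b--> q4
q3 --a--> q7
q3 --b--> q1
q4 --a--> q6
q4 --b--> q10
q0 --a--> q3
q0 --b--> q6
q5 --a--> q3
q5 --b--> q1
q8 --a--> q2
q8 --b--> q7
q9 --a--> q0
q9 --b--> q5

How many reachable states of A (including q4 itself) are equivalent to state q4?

First remove the unreachable states {q2,q8,q11}; 9 states remain.
Initial partition by acceptance: {q3,q5,q7} | {q0,q1,q4,q6,q9,q10}.
Split {q0,q1,q4,q6,q9,q10} by δ(·,a) → {q1,q4,q9,q10} and {q0,q6}.
Split {q1,q4,q9,q10} by δ(·,b) → {q1,q4,q10} and {q9}.
On input b, block {q0,q6} splits into {q0} and {q6}.
Stable partition: {q3,q5,q7} | {q1,q4,q10} | {q0} | {q9} | {q6} — 5 equivalence classes.
State q4 belongs to the block {q1,q4,q10}, which has 3 states.

3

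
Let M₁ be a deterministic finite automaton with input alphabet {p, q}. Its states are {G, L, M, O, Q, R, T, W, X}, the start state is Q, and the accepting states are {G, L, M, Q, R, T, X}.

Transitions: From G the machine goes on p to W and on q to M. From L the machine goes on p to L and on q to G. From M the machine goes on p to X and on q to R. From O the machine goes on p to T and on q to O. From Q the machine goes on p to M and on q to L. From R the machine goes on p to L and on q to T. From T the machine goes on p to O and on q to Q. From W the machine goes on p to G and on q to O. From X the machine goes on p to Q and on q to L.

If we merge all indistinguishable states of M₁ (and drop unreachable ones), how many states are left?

4

All states are reachable from the start state.
P0 = {G,L,M,Q,R,T,X} | {O,W}.
Refine {G,L,M,Q,R,T,X} on symbol p: members go to different blocks, giving {L,M,Q,R,X} and {G,T}.
Refine {L,M,Q,R,X} on symbol q: members go to different blocks, giving {M,Q,X} and {L,R}.
Stable partition: {M,Q,X} | {O,W} | {G,T} | {L,R} — 4 equivalence classes.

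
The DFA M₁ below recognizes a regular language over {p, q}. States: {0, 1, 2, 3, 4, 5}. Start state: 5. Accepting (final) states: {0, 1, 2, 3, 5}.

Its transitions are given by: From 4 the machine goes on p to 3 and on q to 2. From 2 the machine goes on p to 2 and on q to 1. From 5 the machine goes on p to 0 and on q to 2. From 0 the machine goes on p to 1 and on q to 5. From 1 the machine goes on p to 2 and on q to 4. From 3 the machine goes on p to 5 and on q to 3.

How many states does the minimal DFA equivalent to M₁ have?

Every state is reachable, so we keep all 6.
Start with accepting vs non-accepting: {0,1,2,3,5} | {4}.
Refine {0,1,2,3,5} on symbol q: members go to different blocks, giving {0,2,3,5} and {1}.
Refine {0,2,3,5} on symbol p: members go to different blocks, giving {2,3,5} and {0}.
Split {2,3,5} by δ(·,p) → {2,3} and {5}.
Refine {2,3} on symbol p: members go to different blocks, giving {2} and {3}.
Stable partition: {2} | {4} | {1} | {0} | {5} | {3} — 6 equivalence classes.

6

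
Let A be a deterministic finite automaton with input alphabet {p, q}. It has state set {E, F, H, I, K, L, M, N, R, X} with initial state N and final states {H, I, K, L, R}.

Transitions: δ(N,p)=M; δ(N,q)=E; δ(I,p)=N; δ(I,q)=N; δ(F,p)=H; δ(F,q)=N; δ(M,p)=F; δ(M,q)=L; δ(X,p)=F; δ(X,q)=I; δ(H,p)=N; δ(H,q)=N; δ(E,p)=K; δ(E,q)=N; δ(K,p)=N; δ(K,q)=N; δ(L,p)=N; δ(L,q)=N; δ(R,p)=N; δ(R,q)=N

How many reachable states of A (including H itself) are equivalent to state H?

3

Reachable states from the start: {E,F,H,K,L,M,N}. Unreachable: {I,R,X} — drop them.
P0 = {H,K,L} | {E,F,M,N}.
Refine {E,F,M,N} on symbol p: members go to different blocks, giving {E,F} and {M,N}.
On input p, block {M,N} splits into {N} and {M}.
No further refinement is possible. Final partition (4 blocks): {H,K,L} | {E,F} | {N} | {M}.
The equivalence class containing H is {H,K,L}, of size 3.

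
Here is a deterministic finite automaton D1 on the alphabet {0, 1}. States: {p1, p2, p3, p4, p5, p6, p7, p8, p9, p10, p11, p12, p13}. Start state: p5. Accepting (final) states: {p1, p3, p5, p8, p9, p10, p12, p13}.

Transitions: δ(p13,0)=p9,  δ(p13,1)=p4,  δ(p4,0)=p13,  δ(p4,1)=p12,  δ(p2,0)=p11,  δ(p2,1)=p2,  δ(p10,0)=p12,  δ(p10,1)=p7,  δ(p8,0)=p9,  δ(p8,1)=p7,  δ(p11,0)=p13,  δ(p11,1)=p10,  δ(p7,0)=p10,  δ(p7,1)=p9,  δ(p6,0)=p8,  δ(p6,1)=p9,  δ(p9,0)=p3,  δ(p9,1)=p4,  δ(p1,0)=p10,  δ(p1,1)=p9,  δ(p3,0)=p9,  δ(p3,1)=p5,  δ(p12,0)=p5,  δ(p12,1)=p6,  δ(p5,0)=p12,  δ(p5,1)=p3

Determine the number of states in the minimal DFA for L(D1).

4

States {p1,p2,p11} cannot be reached from the start state, so discard them.
Initial partition by acceptance: {p3,p5,p8,p9,p10,p12,p13} | {p4,p6,p7}.
Refine {p3,p5,p8,p9,p10,p12,p13} on symbol 1: members go to different blocks, giving {p8,p9,p10,p12,p13} and {p3,p5}.
Refine {p8,p9,p10,p12,p13} on symbol 0: members go to different blocks, giving {p8,p10,p13} and {p9,p12}.
No further refinement is possible. Final partition (4 blocks): {p8,p10,p13} | {p4,p6,p7} | {p3,p5} | {p9,p12}.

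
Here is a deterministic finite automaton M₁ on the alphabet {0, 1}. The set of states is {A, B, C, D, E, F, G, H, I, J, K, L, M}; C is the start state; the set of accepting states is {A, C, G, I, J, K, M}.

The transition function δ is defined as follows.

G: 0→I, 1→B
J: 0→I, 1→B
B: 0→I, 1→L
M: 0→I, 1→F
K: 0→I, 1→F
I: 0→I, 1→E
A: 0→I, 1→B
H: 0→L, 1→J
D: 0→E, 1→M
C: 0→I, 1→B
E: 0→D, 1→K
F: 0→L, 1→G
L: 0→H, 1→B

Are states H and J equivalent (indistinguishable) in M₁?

No

Reachable states from the start: {B,C,D,E,F,G,H,I,J,K,L,M}. Unreachable: {A} — drop them.
Initial partition by acceptance: {C,G,I,J,K,M} | {B,D,E,F,H,L}.
Refine {B,D,E,F,H,L} on symbol 0: members go to different blocks, giving {D,E,F,H,L} and {B}.
Split {C,G,I,J,K,M} by δ(·,1) → {C,G,J} and {I,K,M}.
Refine {D,E,F,H,L} on symbol 1: members go to different blocks, giving {D,E} and {F,H} and {L}.
Refine {I,K,M} on symbol 1: members go to different blocks, giving {K,M} and {I}.
The partition is now stable with 7 blocks: {C,G,J} | {D,E} | {B} | {K,M} | {F,H} | {L} | {I}.
H and J end up in different blocks, so they are distinguishable. For instance, the string 'ε' is accepted from only J.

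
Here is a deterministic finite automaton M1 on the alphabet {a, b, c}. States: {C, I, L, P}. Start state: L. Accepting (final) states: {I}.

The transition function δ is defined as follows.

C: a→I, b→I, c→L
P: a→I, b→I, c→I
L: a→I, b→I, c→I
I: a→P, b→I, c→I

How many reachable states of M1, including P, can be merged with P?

2

States {C} cannot be reached from the start state, so discard them.
Start with accepting vs non-accepting: {I} | {L,P}.
Stable partition: {I} | {L,P} — 2 equivalence classes.
The equivalence class containing P is {L,P}, of size 2.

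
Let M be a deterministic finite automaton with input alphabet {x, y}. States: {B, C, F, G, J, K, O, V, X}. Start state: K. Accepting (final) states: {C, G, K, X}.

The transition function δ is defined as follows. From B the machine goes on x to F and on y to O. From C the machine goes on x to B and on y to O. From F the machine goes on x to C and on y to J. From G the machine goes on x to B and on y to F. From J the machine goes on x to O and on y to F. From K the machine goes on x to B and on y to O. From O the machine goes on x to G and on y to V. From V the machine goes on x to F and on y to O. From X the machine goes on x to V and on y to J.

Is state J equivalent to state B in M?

Yes

Reachable states from the start: {B,C,F,G,J,K,O,V}. Unreachable: {X} — drop them.
Initial partition by acceptance: {C,G,K} | {B,F,J,O,V}.
Split {B,F,J,O,V} by δ(·,x) → {B,J,V} and {F,O}.
Stable partition: {C,G,K} | {B,J,V} | {F,O} — 3 equivalence classes.
J and B lie in the same block of the stable partition, so they are equivalent — no string distinguishes them.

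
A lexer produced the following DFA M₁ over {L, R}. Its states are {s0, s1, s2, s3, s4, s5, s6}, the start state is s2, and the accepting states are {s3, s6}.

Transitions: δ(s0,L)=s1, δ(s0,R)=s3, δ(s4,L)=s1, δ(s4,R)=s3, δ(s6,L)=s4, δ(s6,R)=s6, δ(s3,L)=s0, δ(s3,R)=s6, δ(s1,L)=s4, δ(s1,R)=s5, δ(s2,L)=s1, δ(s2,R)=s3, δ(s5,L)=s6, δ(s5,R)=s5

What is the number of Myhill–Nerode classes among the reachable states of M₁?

All states are reachable from the start state.
P0 = {s3,s6} | {s0,s1,s2,s4,s5}.
Refine {s0,s1,s2,s4,s5} on symbol L: members go to different blocks, giving {s0,s1,s2,s4} and {s5}.
On input R, block {s0,s1,s2,s4} splits into {s0,s2,s4} and {s1}.
Stable partition: {s3,s6} | {s0,s2,s4} | {s5} | {s1} — 4 equivalence classes.

4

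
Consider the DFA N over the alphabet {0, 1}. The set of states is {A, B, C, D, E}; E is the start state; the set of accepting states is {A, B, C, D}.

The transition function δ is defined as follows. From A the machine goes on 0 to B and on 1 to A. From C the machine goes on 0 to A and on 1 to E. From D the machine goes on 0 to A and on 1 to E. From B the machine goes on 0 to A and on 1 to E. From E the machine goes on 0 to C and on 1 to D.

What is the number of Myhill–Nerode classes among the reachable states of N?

3

All states are reachable from the start state.
Start with accepting vs non-accepting: {A,B,C,D} | {E}.
Split {A,B,C,D} by δ(·,1) → {B,C,D} and {A}.
No further refinement is possible. Final partition (3 blocks): {B,C,D} | {E} | {A}.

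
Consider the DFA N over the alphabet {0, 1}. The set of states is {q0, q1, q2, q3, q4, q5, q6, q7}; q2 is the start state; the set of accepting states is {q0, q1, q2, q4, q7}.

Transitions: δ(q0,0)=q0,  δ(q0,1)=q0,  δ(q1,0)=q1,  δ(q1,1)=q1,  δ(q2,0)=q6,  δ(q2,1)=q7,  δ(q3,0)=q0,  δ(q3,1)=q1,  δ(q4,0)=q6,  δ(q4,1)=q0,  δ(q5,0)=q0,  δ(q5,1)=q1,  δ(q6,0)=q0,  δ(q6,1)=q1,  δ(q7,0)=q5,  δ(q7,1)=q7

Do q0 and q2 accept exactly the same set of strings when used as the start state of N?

No

Reachable states from the start: {q0,q1,q2,q5,q6,q7}. Unreachable: {q3,q4} — drop them.
Initial partition by acceptance: {q0,q1,q2,q7} | {q5,q6}.
Refine {q0,q1,q2,q7} on symbol 0: members go to different blocks, giving {q0,q1} and {q2,q7}.
No further refinement is possible. Final partition (3 blocks): {q0,q1} | {q5,q6} | {q2,q7}.
q0 and q2 end up in different blocks, so they are distinguishable. For instance, the string '0' is accepted from only q0.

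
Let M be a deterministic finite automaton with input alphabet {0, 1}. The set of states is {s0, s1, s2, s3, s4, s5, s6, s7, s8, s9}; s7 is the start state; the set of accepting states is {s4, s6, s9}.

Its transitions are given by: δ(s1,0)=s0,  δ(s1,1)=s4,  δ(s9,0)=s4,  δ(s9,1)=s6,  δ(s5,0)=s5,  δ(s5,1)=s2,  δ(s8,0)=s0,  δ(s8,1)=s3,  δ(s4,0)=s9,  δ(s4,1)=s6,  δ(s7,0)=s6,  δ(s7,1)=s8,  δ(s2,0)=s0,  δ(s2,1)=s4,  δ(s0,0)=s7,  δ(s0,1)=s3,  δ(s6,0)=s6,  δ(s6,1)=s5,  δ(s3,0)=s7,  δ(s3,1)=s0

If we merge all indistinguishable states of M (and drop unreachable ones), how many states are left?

States {s1} cannot be reached from the start state, so discard them.
Initial partition by acceptance: {s4,s6,s9} | {s0,s2,s3,s5,s7,s8}.
On input 1, block {s4,s6,s9} splits into {s4,s9} and {s6}.
On input 0, block {s0,s2,s3,s5,s7,s8} splits into {s0,s2,s3,s5,s8} and {s7}.
Split {s0,s2,s3,s5,s8} by δ(·,0) → {s2,s5,s8} and {s0,s3}.
Split {s2,s5,s8} by δ(·,0) → {s2,s8} and {s5}.
On input 1, block {s2,s8} splits into {s2} and {s8}.
The partition is now stable with 7 blocks: {s4,s9} | {s2} | {s6} | {s7} | {s0,s3} | {s5} | {s8}.

7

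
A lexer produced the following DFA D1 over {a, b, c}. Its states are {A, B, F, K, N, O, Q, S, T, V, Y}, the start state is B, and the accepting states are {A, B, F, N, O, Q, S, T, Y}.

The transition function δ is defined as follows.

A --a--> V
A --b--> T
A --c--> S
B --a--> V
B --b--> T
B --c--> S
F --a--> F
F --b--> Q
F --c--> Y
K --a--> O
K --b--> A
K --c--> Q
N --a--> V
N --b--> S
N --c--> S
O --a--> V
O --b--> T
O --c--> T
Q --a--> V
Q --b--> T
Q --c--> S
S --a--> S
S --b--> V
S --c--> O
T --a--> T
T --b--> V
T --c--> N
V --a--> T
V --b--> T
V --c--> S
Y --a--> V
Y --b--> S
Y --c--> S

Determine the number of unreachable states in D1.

5

Starting at B and following transitions, the reachable set is {B, N, O, S, T, V}. That leaves A, F, K, Q, Y unreachable — 5 in total.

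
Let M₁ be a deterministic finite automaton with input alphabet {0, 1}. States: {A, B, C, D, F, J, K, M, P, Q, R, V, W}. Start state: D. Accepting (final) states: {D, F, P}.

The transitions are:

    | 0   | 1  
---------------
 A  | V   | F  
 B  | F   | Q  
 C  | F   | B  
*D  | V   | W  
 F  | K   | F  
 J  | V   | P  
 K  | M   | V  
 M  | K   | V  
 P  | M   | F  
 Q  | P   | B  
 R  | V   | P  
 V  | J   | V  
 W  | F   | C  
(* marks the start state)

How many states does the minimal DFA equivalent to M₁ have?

Reachable states from the start: {B,C,D,F,J,K,M,P,Q,V,W}. Unreachable: {A,R} — drop them.
Start with accepting vs non-accepting: {D,F,P} | {B,C,J,K,M,Q,V,W}.
Split {D,F,P} by δ(·,1) → {F,P} and {D}.
On input 0, block {B,C,J,K,M,Q,V,W} splits into {B,C,Q,W} and {J,K,M,V}.
Split {J,K,M,V} by δ(·,1) → {K,M,V} and {J}.
Refine {K,M,V} on symbol 0: members go to different blocks, giving {K,M} and {V}.
No further refinement is possible. Final partition (6 blocks): {F,P} | {B,C,Q,W} | {D} | {K,M} | {J} | {V}.

6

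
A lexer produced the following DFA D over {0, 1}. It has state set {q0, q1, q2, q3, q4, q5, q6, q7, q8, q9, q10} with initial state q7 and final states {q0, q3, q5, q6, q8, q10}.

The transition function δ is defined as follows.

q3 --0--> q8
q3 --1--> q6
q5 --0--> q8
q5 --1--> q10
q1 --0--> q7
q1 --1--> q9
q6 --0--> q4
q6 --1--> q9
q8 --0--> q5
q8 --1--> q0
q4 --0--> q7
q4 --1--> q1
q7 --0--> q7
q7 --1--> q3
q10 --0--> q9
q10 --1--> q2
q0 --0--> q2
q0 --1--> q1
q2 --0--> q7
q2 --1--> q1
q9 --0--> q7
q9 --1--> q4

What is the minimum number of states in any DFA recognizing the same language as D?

4

All states are reachable from the start state.
P0 = {q0,q3,q5,q6,q8,q10} | {q1,q2,q4,q7,q9}.
Split {q0,q3,q5,q6,q8,q10} by δ(·,0) → {q0,q6,q10} and {q3,q5,q8}.
On input 1, block {q1,q2,q4,q7,q9} splits into {q1,q2,q4,q9} and {q7}.
No further refinement is possible. Final partition (4 blocks): {q0,q6,q10} | {q1,q2,q4,q9} | {q3,q5,q8} | {q7}.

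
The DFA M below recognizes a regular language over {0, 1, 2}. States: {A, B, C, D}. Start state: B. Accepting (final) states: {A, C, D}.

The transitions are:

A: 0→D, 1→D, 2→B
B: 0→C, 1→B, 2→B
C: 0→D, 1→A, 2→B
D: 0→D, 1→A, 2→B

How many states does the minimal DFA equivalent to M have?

Every state is reachable, so we keep all 4.
P0 = {A,C,D} | {B}.
The partition is now stable with 2 blocks: {A,C,D} | {B}.

2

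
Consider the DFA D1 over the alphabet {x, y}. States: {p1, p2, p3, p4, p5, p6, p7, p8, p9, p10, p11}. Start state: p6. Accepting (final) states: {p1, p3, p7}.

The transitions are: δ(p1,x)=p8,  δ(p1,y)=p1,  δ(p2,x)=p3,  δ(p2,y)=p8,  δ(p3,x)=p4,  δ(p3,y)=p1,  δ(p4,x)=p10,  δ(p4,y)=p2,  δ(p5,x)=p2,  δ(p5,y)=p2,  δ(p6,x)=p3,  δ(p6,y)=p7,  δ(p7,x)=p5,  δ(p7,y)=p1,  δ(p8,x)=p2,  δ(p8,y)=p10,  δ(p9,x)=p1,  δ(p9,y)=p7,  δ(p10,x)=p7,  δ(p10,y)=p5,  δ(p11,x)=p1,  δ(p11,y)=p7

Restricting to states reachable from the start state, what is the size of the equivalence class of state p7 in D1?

Reachable states from the start: {p1,p2,p3,p4,p5,p6,p7,p8,p10}. Unreachable: {p9,p11} — drop them.
Start with accepting vs non-accepting: {p1,p3,p7} | {p2,p4,p5,p6,p8,p10}.
On input x, block {p2,p4,p5,p6,p8,p10} splits into {p2,p6,p10} and {p4,p5,p8}.
Split {p2,p6,p10} by δ(·,y) → {p2,p10} and {p6}.
Stable partition: {p1,p3,p7} | {p2,p10} | {p4,p5,p8} | {p6} — 4 equivalence classes.
State p7 belongs to the block {p1,p3,p7}, which has 3 states.

3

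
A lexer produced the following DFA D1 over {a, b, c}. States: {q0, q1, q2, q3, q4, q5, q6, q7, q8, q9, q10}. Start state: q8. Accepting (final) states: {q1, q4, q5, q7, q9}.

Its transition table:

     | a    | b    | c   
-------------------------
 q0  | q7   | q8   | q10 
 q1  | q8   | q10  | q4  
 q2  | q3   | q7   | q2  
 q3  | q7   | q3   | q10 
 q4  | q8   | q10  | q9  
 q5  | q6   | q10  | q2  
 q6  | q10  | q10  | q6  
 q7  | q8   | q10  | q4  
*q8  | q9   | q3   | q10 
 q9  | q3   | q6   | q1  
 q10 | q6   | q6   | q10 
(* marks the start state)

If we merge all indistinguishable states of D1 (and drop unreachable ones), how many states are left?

First remove the unreachable states {q0,q2,q5}; 8 states remain.
Start with accepting vs non-accepting: {q1,q4,q7,q9} | {q3,q6,q8,q10}.
Split {q3,q6,q8,q10} by δ(·,a) → {q3,q8} and {q6,q10}.
Stable partition: {q1,q4,q7,q9} | {q3,q8} | {q6,q10} — 3 equivalence classes.

3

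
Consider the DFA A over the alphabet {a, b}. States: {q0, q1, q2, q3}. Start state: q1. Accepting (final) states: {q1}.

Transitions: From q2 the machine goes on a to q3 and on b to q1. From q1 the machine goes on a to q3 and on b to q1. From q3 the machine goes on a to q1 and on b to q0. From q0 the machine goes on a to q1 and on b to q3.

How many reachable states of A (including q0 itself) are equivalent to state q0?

States {q2} cannot be reached from the start state, so discard them.
Start with accepting vs non-accepting: {q1} | {q0,q3}.
Stable partition: {q1} | {q0,q3} — 2 equivalence classes.
The equivalence class containing q0 is {q0,q3}, of size 2.

2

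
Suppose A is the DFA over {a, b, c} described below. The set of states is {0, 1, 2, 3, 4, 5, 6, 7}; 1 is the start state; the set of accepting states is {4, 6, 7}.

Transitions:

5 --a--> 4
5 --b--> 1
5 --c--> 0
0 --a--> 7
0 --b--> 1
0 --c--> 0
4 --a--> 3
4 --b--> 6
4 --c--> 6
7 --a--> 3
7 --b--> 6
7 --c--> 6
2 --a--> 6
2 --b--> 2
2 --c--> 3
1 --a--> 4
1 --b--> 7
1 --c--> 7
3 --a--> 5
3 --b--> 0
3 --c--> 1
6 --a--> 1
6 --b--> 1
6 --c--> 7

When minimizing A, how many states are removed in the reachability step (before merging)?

Starting at 1 and following transitions, the reachable set is {0, 1, 3, 4, 5, 6, 7}. That leaves 2 unreachable — 1 in total.

1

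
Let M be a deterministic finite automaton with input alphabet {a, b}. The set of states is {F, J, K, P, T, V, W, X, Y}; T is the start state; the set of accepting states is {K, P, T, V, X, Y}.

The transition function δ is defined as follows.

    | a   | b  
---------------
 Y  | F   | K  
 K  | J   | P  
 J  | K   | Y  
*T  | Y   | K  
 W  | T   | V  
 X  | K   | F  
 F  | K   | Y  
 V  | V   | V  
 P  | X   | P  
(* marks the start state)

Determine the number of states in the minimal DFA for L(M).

Reachable states from the start: {F,J,K,P,T,X,Y}. Unreachable: {V,W} — drop them.
Initial partition by acceptance: {K,P,T,X,Y} | {F,J}.
On input a, block {K,P,T,X,Y} splits into {P,T,X} and {K,Y}.
Split {P,T,X} by δ(·,a) → {T,X} and {P}.
On input b, block {T,X} splits into {X} and {T}.
Split {K,Y} by δ(·,b) → {K} and {Y}.
No further refinement is possible. Final partition (6 blocks): {X} | {F,J} | {K} | {P} | {T} | {Y}.

6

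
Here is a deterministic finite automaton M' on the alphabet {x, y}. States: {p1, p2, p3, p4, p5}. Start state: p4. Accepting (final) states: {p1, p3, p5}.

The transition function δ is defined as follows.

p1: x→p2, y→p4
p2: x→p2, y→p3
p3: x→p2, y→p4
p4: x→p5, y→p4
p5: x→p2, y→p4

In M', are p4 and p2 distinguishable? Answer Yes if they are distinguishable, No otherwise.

First remove the unreachable states {p1}; 4 states remain.
P0 = {p3,p5} | {p2,p4}.
Split {p2,p4} by δ(·,x) → {p2} and {p4}.
The partition is now stable with 3 blocks: {p3,p5} | {p2} | {p4}.
p4 and p2 end up in different blocks, so they are distinguishable. For instance, the string 'x' is accepted from only p4.

Yes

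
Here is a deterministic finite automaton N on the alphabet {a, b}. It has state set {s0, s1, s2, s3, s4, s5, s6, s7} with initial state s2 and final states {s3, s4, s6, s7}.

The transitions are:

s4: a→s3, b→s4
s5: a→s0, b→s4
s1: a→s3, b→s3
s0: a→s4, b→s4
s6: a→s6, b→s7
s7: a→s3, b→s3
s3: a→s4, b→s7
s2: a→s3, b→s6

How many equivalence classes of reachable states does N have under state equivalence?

States {s0,s1,s5} cannot be reached from the start state, so discard them.
P0 = {s3,s4,s6,s7} | {s2}.
The partition is now stable with 2 blocks: {s3,s4,s6,s7} | {s2}.

2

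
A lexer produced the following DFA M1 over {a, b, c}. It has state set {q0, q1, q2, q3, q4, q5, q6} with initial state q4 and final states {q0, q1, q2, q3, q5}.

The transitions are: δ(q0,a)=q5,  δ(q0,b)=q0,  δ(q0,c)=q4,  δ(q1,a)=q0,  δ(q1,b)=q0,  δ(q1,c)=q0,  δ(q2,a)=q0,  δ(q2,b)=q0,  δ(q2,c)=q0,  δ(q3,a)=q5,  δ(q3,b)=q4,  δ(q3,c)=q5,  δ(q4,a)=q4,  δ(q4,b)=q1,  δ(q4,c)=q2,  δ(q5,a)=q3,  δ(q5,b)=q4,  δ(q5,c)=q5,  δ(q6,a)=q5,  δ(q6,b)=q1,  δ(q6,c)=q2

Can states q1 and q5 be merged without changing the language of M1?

Reachable states from the start: {q0,q1,q2,q3,q4,q5}. Unreachable: {q6} — drop them.
Initial partition by acceptance: {q0,q1,q2,q3,q5} | {q4}.
On input b, block {q0,q1,q2,q3,q5} splits into {q0,q1,q2} and {q3,q5}.
On input a, block {q0,q1,q2} splits into {q1,q2} and {q0}.
The partition is now stable with 4 blocks: {q1,q2} | {q4} | {q3,q5} | {q0}.
q1 and q5 end up in different blocks, so they are distinguishable. For instance, the string 'b' is accepted from only q1.

No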